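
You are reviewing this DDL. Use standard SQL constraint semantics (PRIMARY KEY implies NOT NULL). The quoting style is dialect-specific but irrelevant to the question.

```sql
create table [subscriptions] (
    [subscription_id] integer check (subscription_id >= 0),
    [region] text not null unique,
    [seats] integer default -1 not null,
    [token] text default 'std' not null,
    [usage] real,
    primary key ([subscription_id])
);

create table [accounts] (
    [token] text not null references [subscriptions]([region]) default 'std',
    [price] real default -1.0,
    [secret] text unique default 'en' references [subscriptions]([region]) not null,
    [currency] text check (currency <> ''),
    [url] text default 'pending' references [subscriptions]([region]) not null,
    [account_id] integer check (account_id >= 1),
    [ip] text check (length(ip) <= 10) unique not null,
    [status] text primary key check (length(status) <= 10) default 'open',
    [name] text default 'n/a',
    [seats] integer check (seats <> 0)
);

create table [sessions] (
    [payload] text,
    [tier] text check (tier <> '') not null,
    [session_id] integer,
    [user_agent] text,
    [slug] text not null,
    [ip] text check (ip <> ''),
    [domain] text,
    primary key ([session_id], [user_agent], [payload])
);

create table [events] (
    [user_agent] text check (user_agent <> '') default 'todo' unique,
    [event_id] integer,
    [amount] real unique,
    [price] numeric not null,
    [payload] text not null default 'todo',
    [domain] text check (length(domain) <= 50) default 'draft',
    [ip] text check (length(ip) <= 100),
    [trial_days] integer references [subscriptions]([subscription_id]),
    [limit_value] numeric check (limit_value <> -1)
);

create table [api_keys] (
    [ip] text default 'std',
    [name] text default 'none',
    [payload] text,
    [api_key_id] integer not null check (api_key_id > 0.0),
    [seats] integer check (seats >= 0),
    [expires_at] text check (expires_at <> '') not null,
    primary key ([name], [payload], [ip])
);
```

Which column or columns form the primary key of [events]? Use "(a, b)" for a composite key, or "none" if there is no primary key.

none

No column is declared PRIMARY KEY inline, and there is no table-level PRIMARY KEY clause in events.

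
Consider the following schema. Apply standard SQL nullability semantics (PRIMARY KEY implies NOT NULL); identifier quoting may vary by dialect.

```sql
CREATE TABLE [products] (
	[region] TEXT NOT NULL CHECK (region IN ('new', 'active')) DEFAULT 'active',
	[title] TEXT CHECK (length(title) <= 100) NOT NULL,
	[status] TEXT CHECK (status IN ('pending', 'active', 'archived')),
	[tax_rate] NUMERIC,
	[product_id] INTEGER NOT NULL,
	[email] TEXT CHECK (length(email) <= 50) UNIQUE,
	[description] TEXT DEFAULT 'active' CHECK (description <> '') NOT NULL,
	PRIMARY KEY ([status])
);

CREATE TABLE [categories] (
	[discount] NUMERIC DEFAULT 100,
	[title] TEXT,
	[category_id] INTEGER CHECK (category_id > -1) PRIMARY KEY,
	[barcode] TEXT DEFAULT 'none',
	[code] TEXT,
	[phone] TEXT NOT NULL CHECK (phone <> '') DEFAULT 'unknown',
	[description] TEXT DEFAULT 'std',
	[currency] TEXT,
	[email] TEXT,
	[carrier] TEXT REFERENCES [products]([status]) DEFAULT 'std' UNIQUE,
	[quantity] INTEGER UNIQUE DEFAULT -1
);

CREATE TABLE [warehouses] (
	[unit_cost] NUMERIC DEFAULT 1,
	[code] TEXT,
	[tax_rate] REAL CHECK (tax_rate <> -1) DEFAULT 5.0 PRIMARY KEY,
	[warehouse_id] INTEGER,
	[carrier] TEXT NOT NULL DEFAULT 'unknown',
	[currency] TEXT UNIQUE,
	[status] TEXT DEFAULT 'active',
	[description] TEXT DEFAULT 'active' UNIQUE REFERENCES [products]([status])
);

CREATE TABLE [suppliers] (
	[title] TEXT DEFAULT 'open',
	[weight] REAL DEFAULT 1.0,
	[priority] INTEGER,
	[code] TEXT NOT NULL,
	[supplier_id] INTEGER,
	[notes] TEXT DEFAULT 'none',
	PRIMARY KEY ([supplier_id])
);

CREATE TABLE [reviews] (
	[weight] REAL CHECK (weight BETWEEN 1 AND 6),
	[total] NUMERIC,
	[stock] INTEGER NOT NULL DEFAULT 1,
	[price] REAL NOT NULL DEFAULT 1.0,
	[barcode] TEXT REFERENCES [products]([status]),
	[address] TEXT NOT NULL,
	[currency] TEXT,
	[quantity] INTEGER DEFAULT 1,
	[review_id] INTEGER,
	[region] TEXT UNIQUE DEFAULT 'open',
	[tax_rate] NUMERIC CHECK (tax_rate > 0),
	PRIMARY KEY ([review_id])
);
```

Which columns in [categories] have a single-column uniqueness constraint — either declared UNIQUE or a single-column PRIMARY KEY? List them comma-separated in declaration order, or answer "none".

category_id, carrier, quantity

- discount: no UNIQUE or single-column PK constraint.
- title: no UNIQUE or single-column PK constraint.
- category_id: single-column PRIMARY KEY → unique.
- barcode: no UNIQUE or single-column PK constraint.
- code: no UNIQUE or single-column PK constraint.
- phone: no UNIQUE or single-column PK constraint.
- description: no UNIQUE or single-column PK constraint.
- currency: no UNIQUE or single-column PK constraint.
- email: no UNIQUE or single-column PK constraint.
- carrier: declared UNIQUE → unique.
- quantity: declared UNIQUE → unique.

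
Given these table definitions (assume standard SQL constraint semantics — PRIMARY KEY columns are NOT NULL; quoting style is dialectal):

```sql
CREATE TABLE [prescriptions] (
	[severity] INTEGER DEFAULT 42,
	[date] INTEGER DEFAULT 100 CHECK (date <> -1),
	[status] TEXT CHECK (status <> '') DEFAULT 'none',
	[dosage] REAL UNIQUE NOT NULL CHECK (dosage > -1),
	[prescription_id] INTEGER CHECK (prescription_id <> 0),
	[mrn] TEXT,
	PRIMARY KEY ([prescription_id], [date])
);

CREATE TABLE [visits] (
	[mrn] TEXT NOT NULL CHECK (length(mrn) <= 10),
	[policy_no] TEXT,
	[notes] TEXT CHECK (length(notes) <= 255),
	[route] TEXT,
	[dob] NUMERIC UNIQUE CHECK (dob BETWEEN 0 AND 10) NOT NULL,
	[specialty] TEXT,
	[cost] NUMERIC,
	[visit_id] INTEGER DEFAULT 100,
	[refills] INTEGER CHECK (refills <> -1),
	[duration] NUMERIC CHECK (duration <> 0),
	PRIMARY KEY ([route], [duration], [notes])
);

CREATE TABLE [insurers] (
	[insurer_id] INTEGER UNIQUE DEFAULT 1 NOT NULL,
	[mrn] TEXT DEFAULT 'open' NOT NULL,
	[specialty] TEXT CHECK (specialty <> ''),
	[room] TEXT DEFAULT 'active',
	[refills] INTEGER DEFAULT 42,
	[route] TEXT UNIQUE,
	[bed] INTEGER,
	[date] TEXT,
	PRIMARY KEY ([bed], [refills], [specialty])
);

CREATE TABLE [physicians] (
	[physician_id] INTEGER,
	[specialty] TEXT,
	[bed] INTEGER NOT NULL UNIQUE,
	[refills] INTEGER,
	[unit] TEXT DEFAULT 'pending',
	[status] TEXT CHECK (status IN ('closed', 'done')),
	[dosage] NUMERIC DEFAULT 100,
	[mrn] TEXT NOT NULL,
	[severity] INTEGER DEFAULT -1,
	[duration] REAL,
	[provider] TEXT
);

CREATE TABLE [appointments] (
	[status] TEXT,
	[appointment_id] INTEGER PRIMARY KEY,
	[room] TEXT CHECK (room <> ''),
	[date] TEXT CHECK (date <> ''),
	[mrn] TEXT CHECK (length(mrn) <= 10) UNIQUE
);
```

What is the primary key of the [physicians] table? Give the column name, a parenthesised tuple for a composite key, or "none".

none

No column is declared PRIMARY KEY inline, and there is no table-level PRIMARY KEY clause in physicians.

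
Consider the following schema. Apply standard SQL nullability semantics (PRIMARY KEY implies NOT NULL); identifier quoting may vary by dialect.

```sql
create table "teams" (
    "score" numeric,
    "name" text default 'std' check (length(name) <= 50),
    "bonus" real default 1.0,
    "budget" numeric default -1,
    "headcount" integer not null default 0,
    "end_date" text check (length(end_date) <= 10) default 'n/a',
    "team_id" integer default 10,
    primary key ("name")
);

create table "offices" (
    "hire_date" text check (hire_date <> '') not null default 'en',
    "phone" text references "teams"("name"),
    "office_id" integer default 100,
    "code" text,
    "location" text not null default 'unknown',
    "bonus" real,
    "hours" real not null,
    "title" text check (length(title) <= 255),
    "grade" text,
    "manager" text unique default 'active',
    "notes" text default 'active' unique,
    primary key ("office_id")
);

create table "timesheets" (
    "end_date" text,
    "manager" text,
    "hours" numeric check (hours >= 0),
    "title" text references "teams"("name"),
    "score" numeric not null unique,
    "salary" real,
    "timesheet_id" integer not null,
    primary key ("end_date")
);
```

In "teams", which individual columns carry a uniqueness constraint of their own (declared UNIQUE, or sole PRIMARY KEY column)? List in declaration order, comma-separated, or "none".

- score: no UNIQUE or single-column PK constraint.
- name: single-column PRIMARY KEY → unique.
- bonus: no UNIQUE or single-column PK constraint.
- budget: no UNIQUE or single-column PK constraint.
- headcount: no UNIQUE or single-column PK constraint.
- end_date: no UNIQUE or single-column PK constraint.
- team_id: no UNIQUE or single-column PK constraint.

name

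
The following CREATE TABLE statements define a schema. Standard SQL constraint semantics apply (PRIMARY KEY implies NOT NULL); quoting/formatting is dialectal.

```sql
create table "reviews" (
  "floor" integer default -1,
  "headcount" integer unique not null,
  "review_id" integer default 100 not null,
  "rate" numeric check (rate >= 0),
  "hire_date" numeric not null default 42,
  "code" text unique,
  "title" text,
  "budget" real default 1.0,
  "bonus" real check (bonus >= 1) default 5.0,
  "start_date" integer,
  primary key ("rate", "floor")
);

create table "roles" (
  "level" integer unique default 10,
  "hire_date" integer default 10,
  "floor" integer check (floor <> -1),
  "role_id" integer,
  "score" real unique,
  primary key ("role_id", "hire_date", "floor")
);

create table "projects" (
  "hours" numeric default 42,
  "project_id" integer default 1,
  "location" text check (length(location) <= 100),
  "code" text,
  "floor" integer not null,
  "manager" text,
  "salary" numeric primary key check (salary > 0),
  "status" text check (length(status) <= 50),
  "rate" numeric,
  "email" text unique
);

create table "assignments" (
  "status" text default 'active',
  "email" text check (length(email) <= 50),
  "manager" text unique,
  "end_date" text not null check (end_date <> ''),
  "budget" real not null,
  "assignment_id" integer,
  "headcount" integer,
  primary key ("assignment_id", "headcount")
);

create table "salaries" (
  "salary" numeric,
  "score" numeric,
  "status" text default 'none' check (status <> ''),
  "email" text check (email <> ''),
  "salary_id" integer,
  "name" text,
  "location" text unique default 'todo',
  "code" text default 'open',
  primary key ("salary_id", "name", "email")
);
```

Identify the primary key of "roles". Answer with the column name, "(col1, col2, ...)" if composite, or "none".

(role_id, hire_date, floor)

A table-level PRIMARY KEY clause names 3 columns: role_id, hire_date, floor.
This is a composite key — the combination is unique, not each column individually.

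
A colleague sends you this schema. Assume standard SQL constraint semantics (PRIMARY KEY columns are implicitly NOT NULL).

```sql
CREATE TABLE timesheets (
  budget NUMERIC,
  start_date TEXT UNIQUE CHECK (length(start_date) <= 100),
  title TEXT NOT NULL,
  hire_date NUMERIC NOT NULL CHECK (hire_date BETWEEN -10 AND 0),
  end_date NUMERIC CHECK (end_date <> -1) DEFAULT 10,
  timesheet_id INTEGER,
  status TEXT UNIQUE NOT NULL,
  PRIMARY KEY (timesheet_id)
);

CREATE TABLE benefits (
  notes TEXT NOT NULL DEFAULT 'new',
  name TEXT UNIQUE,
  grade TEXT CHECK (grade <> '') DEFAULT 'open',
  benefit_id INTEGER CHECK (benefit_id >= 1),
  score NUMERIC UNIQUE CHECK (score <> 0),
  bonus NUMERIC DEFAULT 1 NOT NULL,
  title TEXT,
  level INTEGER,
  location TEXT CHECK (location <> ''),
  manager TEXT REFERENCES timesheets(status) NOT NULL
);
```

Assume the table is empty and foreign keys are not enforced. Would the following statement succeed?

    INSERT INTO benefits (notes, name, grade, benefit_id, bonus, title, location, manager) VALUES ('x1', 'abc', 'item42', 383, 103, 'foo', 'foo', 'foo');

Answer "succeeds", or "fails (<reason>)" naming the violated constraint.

NOT NULL columns: bonus is supplied; manager is supplied; notes is supplied.
CHECK constraints: 'item42' satisfies (grade <> ''); 383 satisfies (benefit_id >= 1); 'foo' satisfies (location <> '').
No constraint is violated.

succeeds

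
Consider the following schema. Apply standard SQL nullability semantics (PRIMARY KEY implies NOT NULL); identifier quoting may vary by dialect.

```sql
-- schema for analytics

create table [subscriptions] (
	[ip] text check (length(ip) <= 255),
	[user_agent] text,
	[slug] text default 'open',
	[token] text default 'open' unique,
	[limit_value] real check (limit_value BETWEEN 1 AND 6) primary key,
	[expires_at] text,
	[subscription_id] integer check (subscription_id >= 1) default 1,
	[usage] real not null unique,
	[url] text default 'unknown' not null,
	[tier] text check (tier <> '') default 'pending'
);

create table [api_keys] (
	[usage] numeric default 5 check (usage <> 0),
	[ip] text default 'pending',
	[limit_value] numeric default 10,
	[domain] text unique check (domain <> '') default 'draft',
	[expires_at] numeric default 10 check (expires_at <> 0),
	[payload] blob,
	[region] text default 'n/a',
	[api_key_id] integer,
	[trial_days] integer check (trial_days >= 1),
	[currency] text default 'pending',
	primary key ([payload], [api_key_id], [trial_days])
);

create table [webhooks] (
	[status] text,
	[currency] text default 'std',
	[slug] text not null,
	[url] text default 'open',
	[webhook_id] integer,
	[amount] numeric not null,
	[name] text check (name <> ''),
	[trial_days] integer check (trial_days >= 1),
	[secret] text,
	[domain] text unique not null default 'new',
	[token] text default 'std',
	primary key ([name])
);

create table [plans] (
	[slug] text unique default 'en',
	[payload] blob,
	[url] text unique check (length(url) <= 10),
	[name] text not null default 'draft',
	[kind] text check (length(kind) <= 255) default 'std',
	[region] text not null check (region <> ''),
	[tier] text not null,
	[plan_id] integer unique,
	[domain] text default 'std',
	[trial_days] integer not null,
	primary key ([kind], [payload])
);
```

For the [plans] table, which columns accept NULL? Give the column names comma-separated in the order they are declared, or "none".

- slug: UNIQUE does not imply NOT NULL → nullable.
- payload: part of the PRIMARY KEY, which implies NOT NULL → not nullable.
- url: CHECK does not forbid NULL (a CHECK constraint passes when its expression is NULL) → nullable.
- name: declared NOT NULL → not nullable.
- kind: part of the PRIMARY KEY, which implies NOT NULL → not nullable.
- region: declared NOT NULL → not nullable.
- tier: declared NOT NULL → not nullable.
- plan_id: UNIQUE does not imply NOT NULL → nullable.
- domain: DEFAULT only fills an omitted column; an explicit NULL is still allowed → nullable.
- trial_days: declared NOT NULL → not nullable.

slug, url, plan_id, domain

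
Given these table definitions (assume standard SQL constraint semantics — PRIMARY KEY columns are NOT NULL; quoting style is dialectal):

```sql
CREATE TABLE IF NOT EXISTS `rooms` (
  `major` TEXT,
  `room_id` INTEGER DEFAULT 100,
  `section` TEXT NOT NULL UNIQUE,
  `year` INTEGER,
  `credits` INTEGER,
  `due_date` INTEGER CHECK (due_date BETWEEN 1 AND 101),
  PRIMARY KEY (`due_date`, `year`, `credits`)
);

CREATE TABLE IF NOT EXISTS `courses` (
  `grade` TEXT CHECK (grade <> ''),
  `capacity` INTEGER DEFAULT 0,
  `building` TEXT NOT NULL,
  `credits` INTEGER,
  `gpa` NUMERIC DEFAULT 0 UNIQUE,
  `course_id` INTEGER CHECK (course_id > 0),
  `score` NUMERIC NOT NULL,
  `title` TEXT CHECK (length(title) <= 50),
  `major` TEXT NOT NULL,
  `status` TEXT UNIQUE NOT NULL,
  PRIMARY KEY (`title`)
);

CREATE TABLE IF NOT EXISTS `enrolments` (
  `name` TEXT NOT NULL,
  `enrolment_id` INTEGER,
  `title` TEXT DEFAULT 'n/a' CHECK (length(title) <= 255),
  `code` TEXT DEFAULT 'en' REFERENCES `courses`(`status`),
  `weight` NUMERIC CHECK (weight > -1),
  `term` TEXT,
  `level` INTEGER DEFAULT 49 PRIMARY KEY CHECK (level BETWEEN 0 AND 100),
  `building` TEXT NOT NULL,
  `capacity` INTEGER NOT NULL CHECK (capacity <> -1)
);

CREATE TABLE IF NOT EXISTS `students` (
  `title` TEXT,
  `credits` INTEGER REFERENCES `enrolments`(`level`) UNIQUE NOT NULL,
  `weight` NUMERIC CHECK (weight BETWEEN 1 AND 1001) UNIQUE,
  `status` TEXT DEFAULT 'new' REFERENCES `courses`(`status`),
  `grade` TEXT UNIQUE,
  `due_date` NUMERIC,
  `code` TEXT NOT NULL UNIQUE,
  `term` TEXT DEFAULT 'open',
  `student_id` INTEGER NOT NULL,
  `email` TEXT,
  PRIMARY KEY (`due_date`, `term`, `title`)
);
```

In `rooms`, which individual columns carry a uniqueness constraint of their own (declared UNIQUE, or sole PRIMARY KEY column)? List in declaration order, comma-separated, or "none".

- major: no UNIQUE or single-column PK constraint.
- room_id: no UNIQUE or single-column PK constraint.
- section: declared UNIQUE → unique.
- year: part of a composite PRIMARY KEY — only the tuple is unique, not this column on its own.
- credits: part of a composite PRIMARY KEY — only the tuple is unique, not this column on its own.
- due_date: part of a composite PRIMARY KEY — only the tuple is unique, not this column on its own.

section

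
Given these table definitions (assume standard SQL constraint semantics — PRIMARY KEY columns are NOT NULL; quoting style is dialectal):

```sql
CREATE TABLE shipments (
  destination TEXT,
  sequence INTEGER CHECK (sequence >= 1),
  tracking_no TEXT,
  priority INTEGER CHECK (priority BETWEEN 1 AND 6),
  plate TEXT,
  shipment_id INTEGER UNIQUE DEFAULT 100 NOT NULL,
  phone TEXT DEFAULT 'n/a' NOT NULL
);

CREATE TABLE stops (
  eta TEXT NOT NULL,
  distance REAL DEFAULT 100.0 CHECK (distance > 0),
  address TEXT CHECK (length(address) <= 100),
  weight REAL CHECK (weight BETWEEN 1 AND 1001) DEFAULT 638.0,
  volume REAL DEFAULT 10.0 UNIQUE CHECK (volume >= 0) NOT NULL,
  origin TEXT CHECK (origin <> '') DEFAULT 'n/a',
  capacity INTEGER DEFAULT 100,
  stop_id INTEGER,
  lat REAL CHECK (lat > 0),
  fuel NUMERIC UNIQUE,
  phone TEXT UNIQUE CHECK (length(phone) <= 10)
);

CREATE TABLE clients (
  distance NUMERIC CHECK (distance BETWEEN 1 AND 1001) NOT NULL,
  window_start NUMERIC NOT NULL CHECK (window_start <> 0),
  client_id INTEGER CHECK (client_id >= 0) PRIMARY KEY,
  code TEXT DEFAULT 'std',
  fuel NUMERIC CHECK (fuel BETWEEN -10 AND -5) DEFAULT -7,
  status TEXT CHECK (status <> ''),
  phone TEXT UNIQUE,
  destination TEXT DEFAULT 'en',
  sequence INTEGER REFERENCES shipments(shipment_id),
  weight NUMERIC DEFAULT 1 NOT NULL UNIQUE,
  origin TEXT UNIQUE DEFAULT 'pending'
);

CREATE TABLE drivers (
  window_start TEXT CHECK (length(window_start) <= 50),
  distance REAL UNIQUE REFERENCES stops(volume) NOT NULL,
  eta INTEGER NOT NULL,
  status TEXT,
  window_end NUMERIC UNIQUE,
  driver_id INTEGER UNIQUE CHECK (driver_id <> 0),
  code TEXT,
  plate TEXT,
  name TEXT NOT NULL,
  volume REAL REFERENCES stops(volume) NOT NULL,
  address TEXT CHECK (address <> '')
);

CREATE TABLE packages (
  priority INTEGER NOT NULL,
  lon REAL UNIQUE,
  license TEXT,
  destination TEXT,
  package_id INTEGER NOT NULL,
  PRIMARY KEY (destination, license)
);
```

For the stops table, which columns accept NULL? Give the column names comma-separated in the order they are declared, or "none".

- eta: declared NOT NULL → not nullable.
- distance: CHECK does not forbid NULL (a CHECK constraint passes when its expression is NULL) → nullable.
- address: CHECK does not forbid NULL (a CHECK constraint passes when its expression is NULL) → nullable.
- weight: CHECK does not forbid NULL (a CHECK constraint passes when its expression is NULL) → nullable.
- volume: declared NOT NULL → not nullable.
- origin: CHECK does not forbid NULL (a CHECK constraint passes when its expression is NULL) → nullable.
- capacity: DEFAULT only fills an omitted column; an explicit NULL is still allowed → nullable.
- stop_id: no NOT NULL constraint applies → nullable.
- lat: CHECK does not forbid NULL (a CHECK constraint passes when its expression is NULL) → nullable.
- fuel: UNIQUE does not imply NOT NULL → nullable.
- phone: CHECK does not forbid NULL (a CHECK constraint passes when its expression is NULL) → nullable.

distance, address, weight, origin, capacity, stop_id, lat, fuel, phone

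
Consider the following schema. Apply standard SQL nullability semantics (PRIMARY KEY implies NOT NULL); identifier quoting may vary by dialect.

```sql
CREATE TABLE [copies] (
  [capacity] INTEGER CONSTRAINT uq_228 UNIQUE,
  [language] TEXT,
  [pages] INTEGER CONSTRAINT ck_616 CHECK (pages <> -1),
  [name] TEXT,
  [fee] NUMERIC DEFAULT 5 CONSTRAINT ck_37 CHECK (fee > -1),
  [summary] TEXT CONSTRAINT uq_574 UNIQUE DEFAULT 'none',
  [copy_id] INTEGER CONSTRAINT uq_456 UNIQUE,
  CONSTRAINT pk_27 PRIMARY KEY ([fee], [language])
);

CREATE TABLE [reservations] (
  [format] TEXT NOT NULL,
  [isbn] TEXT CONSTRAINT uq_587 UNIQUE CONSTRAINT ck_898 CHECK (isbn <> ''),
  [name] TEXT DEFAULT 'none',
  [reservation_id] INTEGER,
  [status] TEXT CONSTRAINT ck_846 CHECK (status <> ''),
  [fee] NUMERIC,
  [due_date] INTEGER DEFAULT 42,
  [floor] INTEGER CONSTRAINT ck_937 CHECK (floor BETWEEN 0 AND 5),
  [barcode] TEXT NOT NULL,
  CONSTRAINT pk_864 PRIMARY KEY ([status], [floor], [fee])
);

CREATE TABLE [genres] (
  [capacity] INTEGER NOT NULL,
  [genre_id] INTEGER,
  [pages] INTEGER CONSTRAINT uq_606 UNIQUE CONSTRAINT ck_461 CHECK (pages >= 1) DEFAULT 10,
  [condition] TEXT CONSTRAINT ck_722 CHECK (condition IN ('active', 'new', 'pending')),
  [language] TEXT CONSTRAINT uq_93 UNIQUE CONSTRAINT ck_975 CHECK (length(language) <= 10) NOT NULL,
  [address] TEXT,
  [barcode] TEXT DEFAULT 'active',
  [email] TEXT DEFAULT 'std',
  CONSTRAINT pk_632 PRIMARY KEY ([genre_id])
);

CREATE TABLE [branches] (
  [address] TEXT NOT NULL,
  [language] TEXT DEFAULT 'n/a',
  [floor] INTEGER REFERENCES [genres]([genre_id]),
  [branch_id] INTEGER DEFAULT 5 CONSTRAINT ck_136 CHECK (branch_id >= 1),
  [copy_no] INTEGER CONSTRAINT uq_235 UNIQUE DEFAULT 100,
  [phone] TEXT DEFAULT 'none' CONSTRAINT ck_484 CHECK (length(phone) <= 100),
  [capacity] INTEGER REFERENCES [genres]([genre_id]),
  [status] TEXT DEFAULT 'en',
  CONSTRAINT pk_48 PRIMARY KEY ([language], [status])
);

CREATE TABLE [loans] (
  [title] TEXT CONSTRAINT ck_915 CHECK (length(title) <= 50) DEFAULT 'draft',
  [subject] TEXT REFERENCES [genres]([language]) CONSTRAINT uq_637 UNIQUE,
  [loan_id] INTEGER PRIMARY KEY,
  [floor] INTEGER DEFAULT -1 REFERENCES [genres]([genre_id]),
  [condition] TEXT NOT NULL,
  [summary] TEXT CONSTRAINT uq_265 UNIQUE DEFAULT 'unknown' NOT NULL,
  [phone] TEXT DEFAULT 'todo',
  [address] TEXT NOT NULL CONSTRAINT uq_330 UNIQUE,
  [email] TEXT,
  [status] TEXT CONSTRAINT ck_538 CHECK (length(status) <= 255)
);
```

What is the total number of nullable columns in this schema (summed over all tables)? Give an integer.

copies: 5 nullable (capacity, pages, name, summary, copy_id — PK (fee, language) and explicit NOT NULL columns excluded).
reservations: 4 nullable (isbn, name, reservation_id, due_date — PK (status, floor, fee) and explicit NOT NULL columns excluded).
genres: 5 nullable (pages, condition, address, barcode, email — PK (genre_id) and explicit NOT NULL columns excluded).
branches: 5 nullable (floor, branch_id, copy_no, phone, capacity — PK (language, status) and explicit NOT NULL columns excluded).
loans: 6 nullable (title, subject, floor, phone, email, status — PK (loan_id) and explicit NOT NULL columns excluded).
Total: 5 + 4 + 5 + 5 + 6 = 25.

25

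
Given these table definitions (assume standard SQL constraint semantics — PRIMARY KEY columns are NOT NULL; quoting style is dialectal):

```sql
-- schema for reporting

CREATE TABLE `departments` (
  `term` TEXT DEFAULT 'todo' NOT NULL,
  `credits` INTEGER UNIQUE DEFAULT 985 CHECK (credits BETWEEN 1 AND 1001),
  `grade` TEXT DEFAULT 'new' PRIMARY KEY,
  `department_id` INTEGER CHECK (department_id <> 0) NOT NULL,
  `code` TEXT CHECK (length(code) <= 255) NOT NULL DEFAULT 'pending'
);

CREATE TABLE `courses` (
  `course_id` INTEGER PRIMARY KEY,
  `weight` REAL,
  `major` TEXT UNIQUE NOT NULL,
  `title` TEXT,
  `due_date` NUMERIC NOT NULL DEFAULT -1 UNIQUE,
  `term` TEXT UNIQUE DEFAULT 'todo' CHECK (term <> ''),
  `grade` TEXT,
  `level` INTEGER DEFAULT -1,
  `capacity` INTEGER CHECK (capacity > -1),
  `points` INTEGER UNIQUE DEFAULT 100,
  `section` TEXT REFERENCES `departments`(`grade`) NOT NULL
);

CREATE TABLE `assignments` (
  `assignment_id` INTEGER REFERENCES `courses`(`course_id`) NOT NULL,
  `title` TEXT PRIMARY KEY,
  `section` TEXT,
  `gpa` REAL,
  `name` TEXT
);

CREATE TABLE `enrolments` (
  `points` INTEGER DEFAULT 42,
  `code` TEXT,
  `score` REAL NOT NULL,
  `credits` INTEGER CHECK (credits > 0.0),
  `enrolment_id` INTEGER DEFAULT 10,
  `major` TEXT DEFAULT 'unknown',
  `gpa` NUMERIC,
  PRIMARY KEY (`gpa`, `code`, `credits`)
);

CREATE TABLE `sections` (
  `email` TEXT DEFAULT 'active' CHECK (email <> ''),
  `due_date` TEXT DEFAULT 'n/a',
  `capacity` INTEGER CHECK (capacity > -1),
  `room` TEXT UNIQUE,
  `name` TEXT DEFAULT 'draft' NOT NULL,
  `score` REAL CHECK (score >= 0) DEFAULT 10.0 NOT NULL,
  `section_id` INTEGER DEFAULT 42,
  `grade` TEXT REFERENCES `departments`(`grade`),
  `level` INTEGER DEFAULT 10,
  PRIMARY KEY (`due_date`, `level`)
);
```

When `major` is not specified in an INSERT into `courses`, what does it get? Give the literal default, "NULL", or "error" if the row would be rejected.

error

major has no DEFAULT clause.
Omitting it would insert NULL, but it is declared NOT NULL, so the INSERT fails.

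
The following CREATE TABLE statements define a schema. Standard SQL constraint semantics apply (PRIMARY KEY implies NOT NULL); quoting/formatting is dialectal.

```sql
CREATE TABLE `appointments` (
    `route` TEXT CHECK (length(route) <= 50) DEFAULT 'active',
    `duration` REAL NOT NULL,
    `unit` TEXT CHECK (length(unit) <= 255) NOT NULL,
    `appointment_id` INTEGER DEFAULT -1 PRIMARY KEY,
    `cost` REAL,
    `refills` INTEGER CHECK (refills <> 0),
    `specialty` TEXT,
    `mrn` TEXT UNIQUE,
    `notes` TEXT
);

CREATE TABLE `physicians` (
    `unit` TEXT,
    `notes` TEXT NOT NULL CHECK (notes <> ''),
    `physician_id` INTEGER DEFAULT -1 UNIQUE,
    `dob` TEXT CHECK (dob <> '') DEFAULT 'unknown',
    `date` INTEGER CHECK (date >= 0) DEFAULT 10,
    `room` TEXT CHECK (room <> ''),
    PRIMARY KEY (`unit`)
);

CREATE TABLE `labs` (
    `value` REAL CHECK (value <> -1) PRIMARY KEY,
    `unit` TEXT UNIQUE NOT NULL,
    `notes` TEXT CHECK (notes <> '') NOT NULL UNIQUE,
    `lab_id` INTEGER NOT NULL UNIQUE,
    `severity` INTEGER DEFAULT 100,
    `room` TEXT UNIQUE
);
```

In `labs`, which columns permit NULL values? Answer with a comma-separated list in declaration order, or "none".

- value: part of the PRIMARY KEY, which implies NOT NULL → not nullable.
- unit: declared NOT NULL → not nullable.
- notes: declared NOT NULL → not nullable.
- lab_id: declared NOT NULL → not nullable.
- severity: DEFAULT only fills an omitted column; an explicit NULL is still allowed → nullable.
- room: UNIQUE does not imply NOT NULL → nullable.

severity, room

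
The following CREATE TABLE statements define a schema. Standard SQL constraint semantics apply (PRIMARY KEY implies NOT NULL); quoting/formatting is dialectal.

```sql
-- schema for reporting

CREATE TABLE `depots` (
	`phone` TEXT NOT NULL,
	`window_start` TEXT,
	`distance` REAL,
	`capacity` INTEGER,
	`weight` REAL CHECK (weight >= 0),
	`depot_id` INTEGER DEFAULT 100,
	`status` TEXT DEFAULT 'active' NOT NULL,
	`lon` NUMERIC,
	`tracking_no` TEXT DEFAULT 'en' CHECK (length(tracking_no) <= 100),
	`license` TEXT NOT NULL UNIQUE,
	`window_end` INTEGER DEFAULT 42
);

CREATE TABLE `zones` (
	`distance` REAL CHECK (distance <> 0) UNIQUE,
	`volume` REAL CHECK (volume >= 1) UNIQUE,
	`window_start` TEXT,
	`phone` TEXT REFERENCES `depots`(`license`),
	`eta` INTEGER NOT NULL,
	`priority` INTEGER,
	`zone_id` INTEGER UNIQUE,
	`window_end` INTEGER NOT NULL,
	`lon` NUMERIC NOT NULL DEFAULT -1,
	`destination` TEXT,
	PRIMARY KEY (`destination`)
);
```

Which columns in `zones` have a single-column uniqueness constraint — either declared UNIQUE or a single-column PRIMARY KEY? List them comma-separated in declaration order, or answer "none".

- distance: declared UNIQUE → unique.
- volume: declared UNIQUE → unique.
- window_start: no UNIQUE or single-column PK constraint.
- phone: no UNIQUE or single-column PK constraint.
- eta: no UNIQUE or single-column PK constraint.
- priority: no UNIQUE or single-column PK constraint.
- zone_id: declared UNIQUE → unique.
- window_end: no UNIQUE or single-column PK constraint.
- lon: no UNIQUE or single-column PK constraint.
- destination: single-column PRIMARY KEY → unique.

distance, volume, zone_id, destination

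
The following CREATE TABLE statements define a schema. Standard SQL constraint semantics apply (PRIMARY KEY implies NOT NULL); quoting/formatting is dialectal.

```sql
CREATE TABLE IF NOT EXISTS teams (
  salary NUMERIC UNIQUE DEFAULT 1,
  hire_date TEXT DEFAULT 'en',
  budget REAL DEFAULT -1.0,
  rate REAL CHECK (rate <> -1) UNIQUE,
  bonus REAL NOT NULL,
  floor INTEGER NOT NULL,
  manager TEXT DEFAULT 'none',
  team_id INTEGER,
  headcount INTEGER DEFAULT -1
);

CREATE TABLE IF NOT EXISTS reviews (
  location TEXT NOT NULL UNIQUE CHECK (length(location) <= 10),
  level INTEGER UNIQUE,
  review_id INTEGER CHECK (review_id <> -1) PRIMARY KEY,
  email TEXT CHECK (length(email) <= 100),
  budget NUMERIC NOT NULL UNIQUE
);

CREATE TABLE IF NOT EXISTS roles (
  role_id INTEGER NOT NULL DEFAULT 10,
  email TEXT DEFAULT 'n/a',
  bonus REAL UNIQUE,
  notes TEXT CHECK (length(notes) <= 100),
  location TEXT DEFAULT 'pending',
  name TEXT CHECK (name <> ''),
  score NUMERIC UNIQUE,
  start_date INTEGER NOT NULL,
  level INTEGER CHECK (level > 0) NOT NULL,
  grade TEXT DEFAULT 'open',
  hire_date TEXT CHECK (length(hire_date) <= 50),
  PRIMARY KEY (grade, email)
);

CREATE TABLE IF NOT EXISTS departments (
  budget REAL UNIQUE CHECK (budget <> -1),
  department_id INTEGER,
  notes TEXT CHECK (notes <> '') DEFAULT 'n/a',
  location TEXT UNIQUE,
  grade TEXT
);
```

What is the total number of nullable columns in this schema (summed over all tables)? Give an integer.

20

teams: 7 nullable (salary, hire_date, budget, rate, manager, team_id, headcount — PK none and explicit NOT NULL columns excluded).
reviews: 2 nullable (level, email — PK (review_id) and explicit NOT NULL columns excluded).
roles: 6 nullable (bonus, notes, location, name, score, hire_date — PK (grade, email) and explicit NOT NULL columns excluded).
departments: 5 nullable (budget, department_id, notes, location, grade — PK none and explicit NOT NULL columns excluded).
Total: 7 + 2 + 6 + 5 = 20.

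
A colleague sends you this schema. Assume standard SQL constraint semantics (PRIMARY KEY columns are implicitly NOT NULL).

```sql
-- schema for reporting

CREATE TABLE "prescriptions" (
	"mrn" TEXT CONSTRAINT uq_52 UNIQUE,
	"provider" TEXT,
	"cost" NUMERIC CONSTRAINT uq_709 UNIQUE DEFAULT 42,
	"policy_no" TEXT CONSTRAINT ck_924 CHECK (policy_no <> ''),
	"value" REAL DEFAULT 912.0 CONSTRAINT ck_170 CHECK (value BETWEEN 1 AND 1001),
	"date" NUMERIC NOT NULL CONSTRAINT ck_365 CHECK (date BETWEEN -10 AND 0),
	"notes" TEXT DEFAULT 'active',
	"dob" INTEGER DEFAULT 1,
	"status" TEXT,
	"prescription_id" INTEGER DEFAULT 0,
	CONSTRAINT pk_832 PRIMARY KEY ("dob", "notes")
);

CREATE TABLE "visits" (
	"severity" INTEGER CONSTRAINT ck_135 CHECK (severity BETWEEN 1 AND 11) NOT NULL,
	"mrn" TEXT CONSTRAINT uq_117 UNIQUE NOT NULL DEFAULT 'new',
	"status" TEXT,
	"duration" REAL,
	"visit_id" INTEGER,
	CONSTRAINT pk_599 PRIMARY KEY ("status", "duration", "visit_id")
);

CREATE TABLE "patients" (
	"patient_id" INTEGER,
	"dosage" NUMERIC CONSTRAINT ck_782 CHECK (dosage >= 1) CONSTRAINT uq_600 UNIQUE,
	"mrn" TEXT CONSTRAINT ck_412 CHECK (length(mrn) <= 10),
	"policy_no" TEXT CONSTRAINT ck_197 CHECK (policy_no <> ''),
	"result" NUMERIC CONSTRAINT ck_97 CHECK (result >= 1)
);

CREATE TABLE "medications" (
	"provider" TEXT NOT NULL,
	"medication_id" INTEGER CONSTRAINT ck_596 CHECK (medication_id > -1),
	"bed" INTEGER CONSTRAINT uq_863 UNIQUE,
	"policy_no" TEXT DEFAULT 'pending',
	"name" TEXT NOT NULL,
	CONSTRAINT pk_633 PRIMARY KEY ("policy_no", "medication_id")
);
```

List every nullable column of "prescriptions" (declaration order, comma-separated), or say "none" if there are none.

- mrn: UNIQUE does not imply NOT NULL → nullable.
- provider: no NOT NULL constraint applies → nullable.
- cost: UNIQUE does not imply NOT NULL → nullable.
- policy_no: CHECK does not forbid NULL (a CHECK constraint passes when its expression is NULL) → nullable.
- value: CHECK does not forbid NULL (a CHECK constraint passes when its expression is NULL) → nullable.
- date: declared NOT NULL → not nullable.
- notes: part of the PRIMARY KEY, which implies NOT NULL → not nullable.
- dob: part of the PRIMARY KEY, which implies NOT NULL → not nullable.
- status: no NOT NULL constraint applies → nullable.
- prescription_id: DEFAULT only fills an omitted column; an explicit NULL is still allowed → nullable.

mrn, provider, cost, policy_no, value, status, prescription_id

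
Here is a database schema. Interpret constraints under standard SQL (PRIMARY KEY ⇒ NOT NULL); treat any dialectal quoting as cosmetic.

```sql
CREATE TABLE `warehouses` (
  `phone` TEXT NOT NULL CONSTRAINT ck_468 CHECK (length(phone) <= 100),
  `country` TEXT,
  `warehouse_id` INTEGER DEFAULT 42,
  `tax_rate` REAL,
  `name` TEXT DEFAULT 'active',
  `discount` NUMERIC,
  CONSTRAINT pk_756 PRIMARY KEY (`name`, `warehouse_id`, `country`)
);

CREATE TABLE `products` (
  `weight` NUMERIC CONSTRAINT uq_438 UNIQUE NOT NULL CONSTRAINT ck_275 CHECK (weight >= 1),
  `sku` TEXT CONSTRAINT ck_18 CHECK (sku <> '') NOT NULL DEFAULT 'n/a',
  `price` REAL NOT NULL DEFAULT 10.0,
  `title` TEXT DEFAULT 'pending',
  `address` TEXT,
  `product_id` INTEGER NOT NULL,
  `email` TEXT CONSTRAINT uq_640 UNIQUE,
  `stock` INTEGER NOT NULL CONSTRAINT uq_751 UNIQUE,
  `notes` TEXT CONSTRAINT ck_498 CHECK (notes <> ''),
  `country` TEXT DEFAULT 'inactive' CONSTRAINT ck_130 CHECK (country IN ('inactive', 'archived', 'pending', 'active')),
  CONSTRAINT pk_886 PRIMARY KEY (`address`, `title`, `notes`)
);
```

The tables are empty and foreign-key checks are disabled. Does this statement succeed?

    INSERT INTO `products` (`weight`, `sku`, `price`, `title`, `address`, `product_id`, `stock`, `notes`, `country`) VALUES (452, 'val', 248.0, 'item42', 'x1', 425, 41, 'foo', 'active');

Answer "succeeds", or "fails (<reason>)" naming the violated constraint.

NOT NULL columns: address is supplied; notes is supplied; price is supplied; product_id is supplied; sku is supplied; stock is supplied; title is supplied; weight is supplied.
CHECK constraints: 452 satisfies (weight >= 1); 'val' satisfies (sku <> ''); 'foo' satisfies (notes <> ''); 'active' satisfies (country IN ('inactive', 'archived', 'pending', 'active')).
No constraint is violated.

succeeds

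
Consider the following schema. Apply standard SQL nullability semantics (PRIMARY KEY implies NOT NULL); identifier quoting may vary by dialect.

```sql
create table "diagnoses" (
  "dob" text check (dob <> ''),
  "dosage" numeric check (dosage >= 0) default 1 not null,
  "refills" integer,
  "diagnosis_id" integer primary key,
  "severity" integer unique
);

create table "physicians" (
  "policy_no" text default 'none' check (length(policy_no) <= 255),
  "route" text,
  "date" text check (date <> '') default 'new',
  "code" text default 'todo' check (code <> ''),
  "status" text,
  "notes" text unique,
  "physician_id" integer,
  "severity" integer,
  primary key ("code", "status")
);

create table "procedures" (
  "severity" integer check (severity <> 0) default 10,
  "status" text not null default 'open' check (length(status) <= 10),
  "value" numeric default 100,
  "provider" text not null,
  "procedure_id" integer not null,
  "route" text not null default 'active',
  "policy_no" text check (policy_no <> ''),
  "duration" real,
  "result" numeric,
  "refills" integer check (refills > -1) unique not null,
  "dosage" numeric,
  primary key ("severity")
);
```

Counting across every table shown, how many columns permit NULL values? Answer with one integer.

14

diagnoses: 3 nullable (dob, refills, severity — PK (diagnosis_id) and explicit NOT NULL columns excluded).
physicians: 6 nullable (policy_no, route, date, notes, physician_id, severity — PK (code, status) and explicit NOT NULL columns excluded).
procedures: 5 nullable (value, policy_no, duration, result, dosage — PK (severity) and explicit NOT NULL columns excluded).
Total: 3 + 6 + 5 = 14.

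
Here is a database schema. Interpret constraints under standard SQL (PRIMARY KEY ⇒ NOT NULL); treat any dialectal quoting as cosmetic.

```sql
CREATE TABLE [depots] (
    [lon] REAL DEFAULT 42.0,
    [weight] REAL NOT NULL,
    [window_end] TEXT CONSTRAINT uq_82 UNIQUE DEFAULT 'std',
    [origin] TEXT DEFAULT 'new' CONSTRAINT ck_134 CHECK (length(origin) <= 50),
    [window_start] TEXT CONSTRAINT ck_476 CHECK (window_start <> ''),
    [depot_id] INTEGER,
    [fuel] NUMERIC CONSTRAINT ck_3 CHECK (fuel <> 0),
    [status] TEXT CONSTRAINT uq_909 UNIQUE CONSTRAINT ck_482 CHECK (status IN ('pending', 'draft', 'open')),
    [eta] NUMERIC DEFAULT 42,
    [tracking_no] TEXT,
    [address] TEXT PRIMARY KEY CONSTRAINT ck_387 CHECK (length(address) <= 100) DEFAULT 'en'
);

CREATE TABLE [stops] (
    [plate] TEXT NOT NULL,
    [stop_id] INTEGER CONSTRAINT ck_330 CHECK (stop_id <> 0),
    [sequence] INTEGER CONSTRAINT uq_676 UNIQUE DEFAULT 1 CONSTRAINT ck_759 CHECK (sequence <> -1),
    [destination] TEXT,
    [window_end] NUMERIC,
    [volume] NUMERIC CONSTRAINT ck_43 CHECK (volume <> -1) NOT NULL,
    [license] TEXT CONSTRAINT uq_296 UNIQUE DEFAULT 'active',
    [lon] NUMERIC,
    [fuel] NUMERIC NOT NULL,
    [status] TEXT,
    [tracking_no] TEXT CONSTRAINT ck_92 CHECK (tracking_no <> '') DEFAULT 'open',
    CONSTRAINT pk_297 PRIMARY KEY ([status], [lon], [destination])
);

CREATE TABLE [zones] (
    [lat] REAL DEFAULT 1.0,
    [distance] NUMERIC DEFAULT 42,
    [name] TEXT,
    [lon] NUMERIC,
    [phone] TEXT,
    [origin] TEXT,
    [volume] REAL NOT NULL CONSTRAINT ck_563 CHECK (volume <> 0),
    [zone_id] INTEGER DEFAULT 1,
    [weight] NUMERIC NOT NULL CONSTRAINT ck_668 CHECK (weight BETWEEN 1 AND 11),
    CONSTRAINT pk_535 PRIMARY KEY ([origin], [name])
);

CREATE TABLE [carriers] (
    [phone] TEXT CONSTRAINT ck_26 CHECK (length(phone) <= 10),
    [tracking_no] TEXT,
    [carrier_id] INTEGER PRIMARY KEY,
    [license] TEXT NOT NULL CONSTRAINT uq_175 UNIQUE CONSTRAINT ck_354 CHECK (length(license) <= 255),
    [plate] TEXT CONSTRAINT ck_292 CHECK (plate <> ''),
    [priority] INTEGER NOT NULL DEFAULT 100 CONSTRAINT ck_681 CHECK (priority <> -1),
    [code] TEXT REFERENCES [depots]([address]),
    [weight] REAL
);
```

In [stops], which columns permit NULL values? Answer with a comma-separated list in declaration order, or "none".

stop_id, sequence, window_end, license, tracking_no

- plate: declared NOT NULL → not nullable.
- stop_id: CHECK does not forbid NULL (a CHECK constraint passes when its expression is NULL) → nullable.
- sequence: CHECK does not forbid NULL (a CHECK constraint passes when its expression is NULL) → nullable.
- destination: part of the PRIMARY KEY, which implies NOT NULL → not nullable.
- window_end: no NOT NULL constraint applies → nullable.
- volume: declared NOT NULL → not nullable.
- license: UNIQUE does not imply NOT NULL → nullable.
- lon: part of the PRIMARY KEY, which implies NOT NULL → not nullable.
- fuel: declared NOT NULL → not nullable.
- status: part of the PRIMARY KEY, which implies NOT NULL → not nullable.
- tracking_no: CHECK does not forbid NULL (a CHECK constraint passes when its expression is NULL) → nullable.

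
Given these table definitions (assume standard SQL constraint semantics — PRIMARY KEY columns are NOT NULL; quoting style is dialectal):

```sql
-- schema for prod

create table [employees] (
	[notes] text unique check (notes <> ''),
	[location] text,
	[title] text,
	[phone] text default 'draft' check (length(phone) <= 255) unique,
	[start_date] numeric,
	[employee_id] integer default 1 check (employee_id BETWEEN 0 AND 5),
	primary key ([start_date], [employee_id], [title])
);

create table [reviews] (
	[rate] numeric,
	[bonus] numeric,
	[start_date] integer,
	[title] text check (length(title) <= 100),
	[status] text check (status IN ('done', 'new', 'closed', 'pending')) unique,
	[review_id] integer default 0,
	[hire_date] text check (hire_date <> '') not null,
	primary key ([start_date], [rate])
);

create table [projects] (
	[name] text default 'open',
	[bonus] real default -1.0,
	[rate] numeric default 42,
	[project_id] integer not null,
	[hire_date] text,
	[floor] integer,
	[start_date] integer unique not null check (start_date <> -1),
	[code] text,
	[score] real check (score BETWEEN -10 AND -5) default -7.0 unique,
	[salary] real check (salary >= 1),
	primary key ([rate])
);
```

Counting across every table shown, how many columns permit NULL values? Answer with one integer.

employees: 3 nullable (notes, location, phone — PK (start_date, employee_id, title) and explicit NOT NULL columns excluded).
reviews: 4 nullable (bonus, title, status, review_id — PK (start_date, rate) and explicit NOT NULL columns excluded).
projects: 7 nullable (name, bonus, hire_date, floor, code, score, salary — PK (rate) and explicit NOT NULL columns excluded).
Total: 3 + 4 + 7 = 14.

14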